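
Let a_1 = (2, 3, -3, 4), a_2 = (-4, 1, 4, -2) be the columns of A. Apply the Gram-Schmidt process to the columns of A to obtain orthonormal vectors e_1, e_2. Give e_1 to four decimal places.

e_1 = (0.3244, 0.4867, -0.4867, 0.6489)

a_1 = (2, 3, -3, 4); ‖a_1‖ = 6.1644, so e_1 = (0.3244, 0.4867, -0.4867, 0.6489).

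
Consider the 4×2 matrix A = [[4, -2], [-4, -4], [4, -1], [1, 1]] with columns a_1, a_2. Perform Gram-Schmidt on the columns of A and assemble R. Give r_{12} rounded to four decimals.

r_{12} = 0.7143

a_1 = (4, -4, 4, 1); ‖a_1‖ = 7.0000, so q_1 = (0.5714, -0.5714, 0.5714, 0.1429).
r_{12} = q_1·a_2 = 0.7143.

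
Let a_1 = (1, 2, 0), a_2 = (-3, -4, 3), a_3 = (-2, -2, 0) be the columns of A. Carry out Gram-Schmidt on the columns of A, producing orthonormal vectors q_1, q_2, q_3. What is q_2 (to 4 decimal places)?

q_1 = a_1/‖a_1‖ = (1, 2, 0)/2.2361 = (0.4472, 0.8944, 0.0000).
r_{12} = q_1·a_2 = -4.9193.
u_2 = a_2 + 4.9193·q_1 = (-0.8000, 0.4000, 3.0000).
‖u_2‖ = 3.1305, so q_2 = (-0.2556, 0.1278, 0.9583).

q_2 = (-0.2556, 0.1278, 0.9583)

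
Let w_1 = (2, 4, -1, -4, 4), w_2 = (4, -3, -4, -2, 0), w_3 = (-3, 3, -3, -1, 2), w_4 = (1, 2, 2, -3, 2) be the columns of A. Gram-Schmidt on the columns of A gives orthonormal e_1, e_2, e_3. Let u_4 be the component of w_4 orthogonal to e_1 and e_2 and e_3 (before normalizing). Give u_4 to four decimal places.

w_1 = (2, 4, -1, -4, 4); ‖w_1‖ = 7.2801, so e_1 = (0.2747, 0.5494, -0.1374, -0.5494, 0.5494).
e_1·w_2 = 0.2747·4 + 0.5494·(-3) + (-0.1374)·(-4) + (-0.5494)·(-2) + 0.5494·0 = 1.0989.
u_2 = w_2 − 1.0989·e_1 = (3.6981, -3.6038, -3.8491, -1.3962, -0.6038).
‖u_2‖ = 6.6176, so e_2 = (0.5588, -0.5446, -0.5816, -0.2110, -0.0912).
e_1·w_3 = 0.2747·(-3) + 0.5494·3 + (-0.1374)·(-3) + (-0.5494)·(-1) + 0.5494·2 = 2.8846; e_2·w_3 = 0.5588·(-3) + (-0.5446)·3 + (-0.5816)·(-3) + (-0.2110)·(-1) + (-0.0912)·2 = -1.5368.
u_3 = w_3 − 2.8846·e_1 + 1.5368·e_2 = (-2.9336, 0.5782, -3.4976, 0.2607, 0.2749).
‖u_3‖ = 4.6171, so e_3 = (-0.6354, 0.1252, -0.7575, 0.0565, 0.0595).
e_1·w_4 = 0.2747·1 + 0.5494·2 + (-0.1374)·2 + (-0.5494)·(-3) + 0.5494·2 = 3.8461; e_2·w_4 = 0.5588·1 + (-0.5446)·2 + (-0.5816)·2 + (-0.2110)·(-3) + (-0.0912)·2 = -1.2431; e_3·w_4 = (-0.6354)·1 + 0.1252·2 + (-0.7575)·2 + 0.0565·(-3) + 0.0595·2 = -1.9503.
u_4 = w_4 − 3.8461·e_1 + 1.2431·e_2 + 1.9503·e_3 = (-0.6011, -0.5459, 0.3278, -1.0390, -0.1105).

u_4 = (-0.6011, -0.5459, 0.3278, -1.0390, -0.1105)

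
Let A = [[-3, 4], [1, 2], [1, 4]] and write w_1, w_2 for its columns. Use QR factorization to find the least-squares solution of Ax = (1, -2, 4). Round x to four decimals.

q_1 = w_1/‖w_1‖ = (-3, 1, 1)/3.3166 = (-0.9045, 0.3015, 0.3015).
r_{12} = q_1·w_2 = -1.8091.
u_2 = w_2 + 1.8091·q_1 = (2.3636, 2.5455, 4.5455).
‖u_2‖ = 5.7208, so q_2 = (0.4132, 0.4449, 0.7946).
Qᵀb = (-0.3015, 2.7015).
Back-substitute: x_2 = 2.7015/5.7208 = 0.4722.
x_1 = (-0.3015 + 1.8091·0.4722)/3.3166 = 0.1667.

x = (0.1667, 0.4722)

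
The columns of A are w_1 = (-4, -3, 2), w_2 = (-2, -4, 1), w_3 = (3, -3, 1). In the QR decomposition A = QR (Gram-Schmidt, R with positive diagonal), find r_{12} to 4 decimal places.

r_{12} = 4.0853

e_1 = w_1/‖w_1‖ = (-4, -3, 2)/5.3852 = (-0.7428, -0.5571, 0.3714).
r_{12} = e_1·w_2 = 4.0853.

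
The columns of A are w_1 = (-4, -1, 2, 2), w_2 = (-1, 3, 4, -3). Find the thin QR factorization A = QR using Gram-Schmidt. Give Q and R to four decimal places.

q_1 = w_1/‖w_1‖ = (-4, -1, 2, 2)/5.0000 = (-0.8000, -0.2000, 0.4000, 0.4000).
r_{12} = q_1·w_2 = 0.6000.
u_2 = w_2 − 0.6000·q_1 = (-0.5200, 3.1200, 3.7600, -3.2400).
‖u_2‖ = 5.8856, so q_2 = (-0.0884, 0.5301, 0.6389, -0.5505).

Q = [[-0.8000, -0.0884], [-0.2000, 0.5301], [0.4000, 0.6389], [0.4000, -0.5505]], R = [[5.0000, 0.6000], [0.0000, 5.8856]]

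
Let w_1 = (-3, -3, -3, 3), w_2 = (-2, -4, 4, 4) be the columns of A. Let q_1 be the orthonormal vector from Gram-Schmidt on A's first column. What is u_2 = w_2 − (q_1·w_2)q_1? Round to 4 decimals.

q_1 = w_1/‖w_1‖ = (-3, -3, -3, 3)/6.0000 = (-0.5000, -0.5000, -0.5000, 0.5000).
r_{12} = q_1·w_2 = 3.0000.
u_2 = w_2 − 3.0000·q_1 = (-0.5000, -2.5000, 5.5000, 2.5000).

u_2 = (-0.5000, -2.5000, 5.5000, 2.5000)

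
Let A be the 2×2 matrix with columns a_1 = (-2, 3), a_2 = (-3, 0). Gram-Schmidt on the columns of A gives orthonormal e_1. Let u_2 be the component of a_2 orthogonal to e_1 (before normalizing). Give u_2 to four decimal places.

a_1 = (-2, 3); ‖a_1‖ = 3.6056, so e_1 = (-0.5547, 0.8321).
e_1·a_2 = (-0.5547)·(-3) + 0.8321·0 = 1.6641.
u_2 = a_2 − 1.6641·e_1 = (-2.0769, -1.3846).

u_2 = (-2.0769, -1.3846)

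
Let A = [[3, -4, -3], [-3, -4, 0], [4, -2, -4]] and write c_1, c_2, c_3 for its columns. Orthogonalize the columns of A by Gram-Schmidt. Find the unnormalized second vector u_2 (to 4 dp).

e_1 = c_1/‖c_1‖ = (3, -3, 4)/5.8310 = (0.5145, -0.5145, 0.6860).
r_{12} = e_1·c_2 = -1.3720.
u_2 = c_2 + 1.3720·e_1 = (-3.2941, -4.7059, -1.0588).

u_2 = (-3.2941, -4.7059, -1.0588)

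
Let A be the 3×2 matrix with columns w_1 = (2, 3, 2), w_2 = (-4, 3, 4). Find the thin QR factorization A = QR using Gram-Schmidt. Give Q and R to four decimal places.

Q = [[0.4851, -0.8404], [0.7276, 0.2345], [0.4851, 0.4886]], R = [[4.1231, 2.1828], [0.0000, 6.0196]]

w_1 = (2, 3, 2); ‖w_1‖ = 4.1231, so e_1 = (0.4851, 0.7276, 0.4851).
e_1·w_2 = 0.4851·(-4) + 0.7276·3 + 0.4851·4 = 2.1828.
u_2 = w_2 − 2.1828·e_1 = (-5.0588, 1.4118, 2.9412).
‖u_2‖ = 6.0196, so e_2 = (-0.8404, 0.2345, 0.4886).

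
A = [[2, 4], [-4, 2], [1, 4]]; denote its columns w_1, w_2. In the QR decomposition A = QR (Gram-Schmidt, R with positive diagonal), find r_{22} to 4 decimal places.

r_{22} = 5.9362

w_1 = (2, -4, 1); ‖w_1‖ = 4.5826, so q_1 = (0.4364, -0.8729, 0.2182).
q_1·w_2 = 0.4364·4 + (-0.8729)·2 + 0.2182·4 = 0.8729.
u_2 = w_2 − 0.8729·q_1 = (3.6190, 2.7619, 3.8095).
r_{22} = ‖u_2‖ = 5.9362.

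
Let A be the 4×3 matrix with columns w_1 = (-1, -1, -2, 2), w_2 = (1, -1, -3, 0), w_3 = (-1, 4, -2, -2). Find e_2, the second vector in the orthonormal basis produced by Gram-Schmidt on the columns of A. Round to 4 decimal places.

e_2 = (0.5882, -0.1470, -0.6617, -0.4411)

w_1 = (-1, -1, -2, 2); ‖w_1‖ = 3.1623, so e_1 = (-0.3162, -0.3162, -0.6325, 0.6325).
e_1·w_2 = (-0.3162)·1 + (-0.3162)·(-1) + (-0.6325)·(-3) + 0.6325·0 = 1.8974.
u_2 = w_2 − 1.8974·e_1 = (1.6000, -0.4000, -1.8000, -1.2000).
‖u_2‖ = 2.7203, so e_2 = (0.5882, -0.1470, -0.6617, -0.4411).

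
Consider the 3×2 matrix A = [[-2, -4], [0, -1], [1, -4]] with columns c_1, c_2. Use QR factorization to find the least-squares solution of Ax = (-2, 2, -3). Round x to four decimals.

c_1 = (-2, 0, 1); ‖c_1‖ = 2.2361, so q_1 = (-0.8944, 0.0000, 0.4472).
q_1·c_2 = (-0.8944)·(-4) + 0.0000·(-1) + 0.4472·(-4) = 1.7889.
u_2 = c_2 − 1.7889·q_1 = (-2.4000, -1.0000, -4.8000).
‖u_2‖ = 5.4589, so q_2 = (-0.4396, -0.1832, -0.8793).
Qᵀb = (0.4472, 3.1508).
Back-substitute: x_2 = 3.1508/5.4589 = 0.5772.
x_1 = (0.4472 − 1.7889·0.5772)/2.2361 = -0.2617.

x = (-0.2617, 0.5772)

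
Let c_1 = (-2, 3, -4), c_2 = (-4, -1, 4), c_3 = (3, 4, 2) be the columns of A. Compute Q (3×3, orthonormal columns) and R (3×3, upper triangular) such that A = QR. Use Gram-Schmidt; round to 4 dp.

c_1 = (-2, 3, -4); ‖c_1‖ = 5.3852, so e_1 = (-0.3714, 0.5571, -0.7428).
e_1·c_2 = (-0.3714)·(-4) + 0.5571·(-1) + (-0.7428)·4 = -2.0426.
u_2 = c_2 + 2.0426·e_1 = (-4.7586, 0.1379, 2.4828).
‖u_2‖ = 5.3691, so e_2 = (-0.8863, 0.0257, 0.4624).
e_1·c_3 = (-0.3714)·3 + 0.5571·4 + (-0.7428)·2 = -0.3714; e_2·c_3 = (-0.8863)·3 + 0.0257·4 + 0.4624·2 = -1.6313.
u_3 = c_3 + 0.3714·e_1 + 1.6313·e_2 = (1.4163, 4.2488, 2.4785).
‖u_3‖ = 5.1187, so e_3 = (0.2767, 0.8301, 0.4842).

Q = [[-0.3714, -0.8863, 0.2767], [0.5571, 0.0257, 0.8301], [-0.7428, 0.4624, 0.4842]], R = [[5.3852, -2.0426, -0.3714], [0.0000, 5.3691, -1.6313], [0.0000, 0.0000, 5.1187]]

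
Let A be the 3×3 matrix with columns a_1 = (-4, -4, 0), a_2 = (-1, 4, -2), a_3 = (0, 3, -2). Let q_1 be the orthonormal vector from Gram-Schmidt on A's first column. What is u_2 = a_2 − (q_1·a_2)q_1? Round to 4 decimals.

u_2 = (-2.5000, 2.5000, -2.0000)

a_1 = (-4, -4, 0); ‖a_1‖ = 5.6569, so q_1 = (-0.7071, -0.7071, 0.0000).
q_1·a_2 = (-0.7071)·(-1) + (-0.7071)·4 + 0.0000·(-2) = -2.1213.
u_2 = a_2 + 2.1213·q_1 = (-2.5000, 2.5000, -2.0000).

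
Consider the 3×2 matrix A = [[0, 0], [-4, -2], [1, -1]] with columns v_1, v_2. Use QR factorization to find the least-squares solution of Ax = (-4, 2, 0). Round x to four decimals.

x = (-0.3333, -0.3333)

v_1 = (0, -4, 1); ‖v_1‖ = 4.1231, so q_1 = (0.0000, -0.9701, 0.2425).
q_1·v_2 = 0.0000·0 + (-0.9701)·(-2) + 0.2425·(-1) = 1.6977.
u_2 = v_2 − 1.6977·q_1 = (0.0000, -0.3529, -1.4118).
‖u_2‖ = 1.4552, so q_2 = (0.0000, -0.2425, -0.9701).
Qᵀb = (-1.9403, -0.4851).
Back-substitute: x_2 = -0.4851/1.4552 = -0.3333.
x_1 = (-1.9403 − 1.6977·(-0.3333))/4.1231 = -0.3333.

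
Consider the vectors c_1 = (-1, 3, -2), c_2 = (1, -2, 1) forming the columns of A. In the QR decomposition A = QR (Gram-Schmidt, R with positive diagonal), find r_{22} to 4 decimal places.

r_{22} = 0.4629

c_1 = (-1, 3, -2); ‖c_1‖ = 3.7417, so q_1 = (-0.2673, 0.8018, -0.5345).
q_1·c_2 = (-0.2673)·1 + 0.8018·(-2) + (-0.5345)·1 = -2.4054.
u_2 = c_2 + 2.4054·q_1 = (0.3571, -0.0714, -0.2857).
r_{22} = ‖u_2‖ = 0.4629.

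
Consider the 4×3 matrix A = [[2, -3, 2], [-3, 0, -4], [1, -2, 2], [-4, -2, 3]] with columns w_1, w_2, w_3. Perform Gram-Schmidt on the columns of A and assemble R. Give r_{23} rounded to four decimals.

w_1 = (2, -3, 1, -4); ‖w_1‖ = 5.4772, so q_1 = (0.3651, -0.5477, 0.1826, -0.7303).
q_1·w_2 = 0.3651·(-3) + (-0.5477)·0 + 0.1826·(-2) + (-0.7303)·(-2) = 0.0000.
u_2 = w_2 + 0.0000·q_1 = (-3.0000, 0.0000, -2.0000, -2.0000).
‖u_2‖ = 4.1231, so q_2 = (-0.7276, 0.0000, -0.4851, -0.4851).
r_{23} = q_2·w_3 = -3.8806.

r_{23} = -3.8806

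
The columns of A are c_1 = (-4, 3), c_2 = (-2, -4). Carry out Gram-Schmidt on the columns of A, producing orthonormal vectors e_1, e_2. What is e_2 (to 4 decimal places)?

e_1 = c_1/‖c_1‖ = (-4, 3)/5.0000 = (-0.8000, 0.6000).
r_{12} = e_1·c_2 = -0.8000.
u_2 = c_2 + 0.8000·e_1 = (-2.6400, -3.5200).
‖u_2‖ = 4.4000, so e_2 = (-0.6000, -0.8000).

e_2 = (-0.6000, -0.8000)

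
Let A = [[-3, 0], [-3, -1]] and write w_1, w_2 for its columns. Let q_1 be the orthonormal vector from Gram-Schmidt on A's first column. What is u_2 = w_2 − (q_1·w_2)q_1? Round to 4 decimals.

q_1 = w_1/‖w_1‖ = (-3, -3)/4.2426 = (-0.7071, -0.7071).
r_{12} = q_1·w_2 = 0.7071.
u_2 = w_2 − 0.7071·q_1 = (0.5000, -0.5000).

u_2 = (0.5000, -0.5000)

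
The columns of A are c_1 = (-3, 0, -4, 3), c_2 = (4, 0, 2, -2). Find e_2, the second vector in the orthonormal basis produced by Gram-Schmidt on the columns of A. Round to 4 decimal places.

e_2 = (0.8407, 0.0000, -0.5218, 0.1449)

c_1 = (-3, 0, -4, 3); ‖c_1‖ = 5.8310, so e_1 = (-0.5145, 0.0000, -0.6860, 0.5145).
e_1·c_2 = (-0.5145)·4 + 0.0000·0 + (-0.6860)·2 + 0.5145·(-2) = -4.4590.
u_2 = c_2 + 4.4590·e_1 = (1.7059, 0.0000, -1.0588, 0.2941).
‖u_2‖ = 2.0292, so e_2 = (0.8407, 0.0000, -0.5218, 0.1449).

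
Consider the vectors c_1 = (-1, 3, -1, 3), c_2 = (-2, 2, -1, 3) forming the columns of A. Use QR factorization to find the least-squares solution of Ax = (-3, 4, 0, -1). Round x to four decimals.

c_1 = (-1, 3, -1, 3); ‖c_1‖ = 4.4721, so e_1 = (-0.2236, 0.6708, -0.2236, 0.6708).
e_1·c_2 = (-0.2236)·(-2) + 0.6708·2 + (-0.2236)·(-1) + 0.6708·3 = 4.0249.
u_2 = c_2 − 4.0249·e_1 = (-1.1000, -0.7000, -0.1000, 0.3000).
‖u_2‖ = 1.3416, so e_2 = (-0.8199, -0.5217, -0.0745, 0.2236).
Qᵀb = (2.6833, 0.1491).
Back-substitute: x_2 = 0.1491/1.3416 = 0.1111.
x_1 = (2.6833 − 4.0249·0.1111)/4.4721 = 0.5000.

x = (0.5000, 0.1111)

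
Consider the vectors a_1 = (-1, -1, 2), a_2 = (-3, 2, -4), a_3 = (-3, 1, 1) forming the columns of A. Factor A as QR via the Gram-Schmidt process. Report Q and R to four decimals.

a_1 = (-1, -1, 2); ‖a_1‖ = 2.4495, so e_1 = (-0.4082, -0.4082, 0.8165).
e_1·a_2 = (-0.4082)·(-3) + (-0.4082)·2 + 0.8165·(-4) = -2.8577.
u_2 = a_2 + 2.8577·e_1 = (-4.1667, 0.8333, -1.6667).
‖u_2‖ = 4.5644, so e_2 = (-0.9129, 0.1826, -0.3651).
e_1·a_3 = (-0.4082)·(-3) + (-0.4082)·1 + 0.8165·1 = 1.6330; e_2·a_3 = (-0.9129)·(-3) + 0.1826·1 + (-0.3651)·1 = 2.5560.
u_3 = a_3 − 1.6330·e_1 − 2.5560·e_2 = (0.0000, 1.2000, 0.6000).
‖u_3‖ = 1.3416, so e_3 = (0.0000, 0.8944, 0.4472).

Q = [[-0.4082, -0.9129, 0.0000], [-0.4082, 0.1826, 0.8944], [0.8165, -0.3651, 0.4472]], R = [[2.4495, -2.8577, 1.6330], [0.0000, 4.5644, 2.5560], [0.0000, 0.0000, 1.3416]]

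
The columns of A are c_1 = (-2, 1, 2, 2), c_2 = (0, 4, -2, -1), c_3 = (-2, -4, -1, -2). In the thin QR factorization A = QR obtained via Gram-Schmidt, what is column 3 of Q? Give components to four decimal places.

q_3 = (-0.8279, -0.2509, -0.3013, -0.4011)

c_1 = (-2, 1, 2, 2); ‖c_1‖ = 3.6056, so q_1 = (-0.5547, 0.2774, 0.5547, 0.5547).
q_1·c_2 = (-0.5547)·0 + 0.2774·4 + 0.5547·(-2) + 0.5547·(-1) = -0.5547.
u_2 = c_2 + 0.5547·q_1 = (-0.3077, 4.1538, -1.6923, -0.6923).
‖u_2‖ = 4.5489, so q_2 = (-0.0676, 0.9132, -0.3720, -0.1522).
q_1·c_3 = (-0.5547)·(-2) + 0.2774·(-4) + 0.5547·(-1) + 0.5547·(-2) = -1.6641; q_2·c_3 = (-0.0676)·(-2) + 0.9132·(-4) + (-0.3720)·(-1) + (-0.1522)·(-2) = -2.8409.
u_3 = c_3 + 1.6641·q_1 + 2.8409·q_2 = (-3.1152, -0.9442, -1.1338, -1.5093).
‖u_3‖ = 3.7630, so q_3 = (-0.8279, -0.2509, -0.3013, -0.4011).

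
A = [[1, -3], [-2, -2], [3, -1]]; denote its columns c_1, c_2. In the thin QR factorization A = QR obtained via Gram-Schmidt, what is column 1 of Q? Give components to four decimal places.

e_1 = c_1/‖c_1‖ = (1, -2, 3)/3.7417 = (0.2673, -0.5345, 0.8018).

e_1 = (0.2673, -0.5345, 0.8018)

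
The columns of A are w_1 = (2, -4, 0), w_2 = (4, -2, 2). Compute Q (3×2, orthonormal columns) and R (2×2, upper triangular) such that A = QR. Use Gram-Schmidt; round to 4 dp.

w_1 = (2, -4, 0); ‖w_1‖ = 4.4721, so q_1 = (0.4472, -0.8944, 0.0000).
q_1·w_2 = 0.4472·4 + (-0.8944)·(-2) + 0.0000·2 = 3.5777.
u_2 = w_2 − 3.5777·q_1 = (2.4000, 1.2000, 2.0000).
‖u_2‖ = 3.3466, so q_2 = (0.7171, 0.3586, 0.5976).

Q = [[0.4472, 0.7171], [-0.8944, 0.3586], [0.0000, 0.5976]], R = [[4.4721, 3.5777], [0.0000, 3.3466]]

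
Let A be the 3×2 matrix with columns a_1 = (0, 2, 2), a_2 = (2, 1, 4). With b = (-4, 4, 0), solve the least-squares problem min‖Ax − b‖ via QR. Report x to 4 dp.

x = (3.0588, -1.6471)

a_1 = (0, 2, 2); ‖a_1‖ = 2.8284, so q_1 = (0.0000, 0.7071, 0.7071).
q_1·a_2 = 0.0000·2 + 0.7071·1 + 0.7071·4 = 3.5355.
u_2 = a_2 − 3.5355·q_1 = (2.0000, -1.5000, 1.5000).
‖u_2‖ = 2.9155, so q_2 = (0.6860, -0.5145, 0.5145).
Qᵀb = (2.8284, -4.8020).
Back-substitute: x_2 = -4.8020/2.9155 = -1.6471.
x_1 = (2.8284 − 3.5355·(-1.6471))/2.8284 = 3.0588.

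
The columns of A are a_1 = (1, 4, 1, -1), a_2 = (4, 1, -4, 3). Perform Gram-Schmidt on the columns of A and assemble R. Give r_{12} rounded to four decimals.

r_{12} = 0.2294

a_1 = (1, 4, 1, -1); ‖a_1‖ = 4.3589, so q_1 = (0.2294, 0.9177, 0.2294, -0.2294).
r_{12} = q_1·a_2 = 0.2294.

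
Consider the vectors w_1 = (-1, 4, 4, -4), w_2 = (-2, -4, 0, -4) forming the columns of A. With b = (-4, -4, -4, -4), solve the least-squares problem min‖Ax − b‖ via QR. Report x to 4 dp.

w_1 = (-1, 4, 4, -4); ‖w_1‖ = 7.0000, so q_1 = (-0.1429, 0.5714, 0.5714, -0.5714).
q_1·w_2 = (-0.1429)·(-2) + 0.5714·(-4) + 0.5714·0 + (-0.5714)·(-4) = 0.2857.
u_2 = w_2 − 0.2857·q_1 = (-1.9592, -4.1633, -0.1633, -3.8367).
‖u_2‖ = 5.9932, so q_2 = (-0.3269, -0.6947, -0.0272, -0.6402).
Qᵀb = (-1.7143, 6.7560).
Back-substitute: x_2 = 6.7560/5.9932 = 1.1273.
x_1 = (-1.7143 − 0.2857·1.1273)/7.0000 = -0.2909.

x = (-0.2909, 1.1273)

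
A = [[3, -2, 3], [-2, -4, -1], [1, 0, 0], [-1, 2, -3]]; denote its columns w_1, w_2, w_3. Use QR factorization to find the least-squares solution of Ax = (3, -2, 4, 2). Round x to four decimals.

q_1 = w_1/‖w_1‖ = (3, -2, 1, -1)/3.8730 = (0.7746, -0.5164, 0.2582, -0.2582).
r_{12} = q_1·w_2 = 0.0000.
u_2 = w_2 + 0.0000·q_1 = (-2.0000, -4.0000, 0.0000, 2.0000).
‖u_2‖ = 4.8990, so q_2 = (-0.4082, -0.8165, 0.0000, 0.4082).
r_{13} = q_1·w_3 = 3.6148; r_{23} = q_2·w_3 = -1.6330.
u_3 = w_3 − 3.6148·q_1 + 1.6330·q_2 = (-0.4667, -0.4667, -0.9333, -1.4000).
‖u_3‖ = 1.8074, so q_3 = (-0.2582, -0.2582, -0.5164, -0.7746).
Qᵀb = (3.8730, 1.2247, -3.8730).
Back-substitute: x_3 = -3.8730/1.8074 = -2.1429.
x_2 = (1.2247 + 1.6330·(-2.1429))/4.8990 = -0.4643.
x_1 = (3.8730 + 0.0000·(-0.4643) − 3.6148·(-2.1429))/3.8730 = 3.0000.

x = (3.0000, -0.4643, -2.1429)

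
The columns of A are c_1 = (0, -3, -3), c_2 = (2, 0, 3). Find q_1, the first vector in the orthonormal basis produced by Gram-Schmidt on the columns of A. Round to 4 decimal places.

c_1 = (0, -3, -3); ‖c_1‖ = 4.2426, so q_1 = (0.0000, -0.7071, -0.7071).

q_1 = (0.0000, -0.7071, -0.7071)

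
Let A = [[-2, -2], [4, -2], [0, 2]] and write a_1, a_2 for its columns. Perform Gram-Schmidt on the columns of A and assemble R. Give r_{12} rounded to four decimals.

a_1 = (-2, 4, 0); ‖a_1‖ = 4.4721, so e_1 = (-0.4472, 0.8944, 0.0000).
r_{12} = e_1·a_2 = -0.8944.

r_{12} = -0.8944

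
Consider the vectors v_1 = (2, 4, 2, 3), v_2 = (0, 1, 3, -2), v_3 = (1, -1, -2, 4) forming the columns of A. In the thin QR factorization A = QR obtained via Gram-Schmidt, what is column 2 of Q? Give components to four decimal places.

e_1 = v_1/‖v_1‖ = (2, 4, 2, 3)/5.7446 = (0.3482, 0.6963, 0.3482, 0.5222).
r_{12} = e_1·v_2 = 0.6963.
u_2 = v_2 − 0.6963·e_1 = (-0.2424, 0.5152, 2.7576, -2.3636).
‖u_2‖ = 3.6763, so e_2 = (-0.0659, 0.1401, 0.7501, -0.6429).

e_2 = (-0.0659, 0.1401, 0.7501, -0.6429)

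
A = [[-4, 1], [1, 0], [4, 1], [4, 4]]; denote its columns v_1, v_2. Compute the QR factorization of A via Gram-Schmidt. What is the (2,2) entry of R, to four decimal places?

v_1 = (-4, 1, 4, 4); ‖v_1‖ = 7.0000, so e_1 = (-0.5714, 0.1429, 0.5714, 0.5714).
e_1·v_2 = (-0.5714)·1 + 0.1429·0 + 0.5714·1 + 0.5714·4 = 2.2857.
u_2 = v_2 − 2.2857·e_1 = (2.3061, -0.3265, -0.3061, 2.6939).
r_{22} = ‖u_2‖ = 3.5743.

r_{22} = 3.5743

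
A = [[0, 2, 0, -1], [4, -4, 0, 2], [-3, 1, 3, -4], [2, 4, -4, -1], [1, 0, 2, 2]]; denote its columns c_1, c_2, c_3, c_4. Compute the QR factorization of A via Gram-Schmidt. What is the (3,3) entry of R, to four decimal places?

r_{33} = 3.3344

c_1 = (0, 4, -3, 2, 1); ‖c_1‖ = 5.4772, so q_1 = (0.0000, 0.7303, -0.5477, 0.3651, 0.1826).
q_1·c_2 = 0.0000·2 + 0.7303·(-4) + (-0.5477)·1 + 0.3651·4 + 0.1826·0 = -2.0083.
u_2 = c_2 + 2.0083·q_1 = (2.0000, -2.5333, -0.1000, 4.7333, 0.3667).
‖u_2‖ = 5.7417, so q_2 = (0.3483, -0.4412, -0.0174, 0.8244, 0.0639).
q_1·c_3 = 0.0000·0 + 0.7303·0 + (-0.5477)·3 + 0.3651·(-4) + 0.1826·2 = -2.7386; q_2·c_3 = 0.3483·0 + (-0.4412)·0 + (-0.0174)·3 + 0.8244·(-4) + 0.0639·2 = -3.2221.
u_3 = c_3 + 2.7386·q_1 + 3.2221·q_2 = (1.1223, 0.5784, 1.4439, -0.3438, 2.7058).
r_{33} = ‖u_3‖ = 3.3344.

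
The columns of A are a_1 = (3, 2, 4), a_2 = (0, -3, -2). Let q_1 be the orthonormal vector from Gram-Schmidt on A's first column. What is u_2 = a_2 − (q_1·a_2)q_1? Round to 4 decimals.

u_2 = (1.4483, -2.0345, -0.0690)

q_1 = a_1/‖a_1‖ = (3, 2, 4)/5.3852 = (0.5571, 0.3714, 0.7428).
r_{12} = q_1·a_2 = -2.5997.
u_2 = a_2 + 2.5997·q_1 = (1.4483, -2.0345, -0.0690).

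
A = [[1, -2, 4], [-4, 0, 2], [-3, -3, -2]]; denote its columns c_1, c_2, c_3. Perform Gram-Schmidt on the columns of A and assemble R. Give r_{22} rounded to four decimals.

r_{22} = 3.3340

c_1 = (1, -4, -3); ‖c_1‖ = 5.0990, so e_1 = (0.1961, -0.7845, -0.5883).
e_1·c_2 = 0.1961·(-2) + (-0.7845)·0 + (-0.5883)·(-3) = 1.3728.
u_2 = c_2 − 1.3728·e_1 = (-2.2692, 1.0769, -2.1923).
r_{22} = ‖u_2‖ = 3.3340.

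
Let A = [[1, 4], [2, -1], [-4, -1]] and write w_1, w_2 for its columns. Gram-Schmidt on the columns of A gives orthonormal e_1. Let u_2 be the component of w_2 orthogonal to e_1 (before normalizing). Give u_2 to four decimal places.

w_1 = (1, 2, -4); ‖w_1‖ = 4.5826, so e_1 = (0.2182, 0.4364, -0.8729).
e_1·w_2 = 0.2182·4 + 0.4364·(-1) + (-0.8729)·(-1) = 1.3093.
u_2 = w_2 − 1.3093·e_1 = (3.7143, -1.5714, 0.1429).

u_2 = (3.7143, -1.5714, 0.1429)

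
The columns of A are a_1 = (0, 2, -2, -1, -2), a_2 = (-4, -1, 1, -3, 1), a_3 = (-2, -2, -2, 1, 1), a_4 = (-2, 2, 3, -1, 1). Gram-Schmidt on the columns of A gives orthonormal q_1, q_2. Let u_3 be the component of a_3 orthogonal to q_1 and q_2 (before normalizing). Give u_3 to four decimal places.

u_3 = (-1.2225, -1.4338, -2.5662, 1.3972, 0.4338)

q_1 = a_1/‖a_1‖ = (0, 2, -2, -1, -2)/3.6056 = (0.0000, 0.5547, -0.5547, -0.2774, -0.5547).
r_{12} = q_1·a_2 = -0.8321.
u_2 = a_2 + 0.8321·q_1 = (-4.0000, -0.5385, 0.5385, -3.2308, 0.5385).
‖u_2‖ = 5.2257, so q_2 = (-0.7655, -0.1030, 0.1030, -0.6182, 0.1030).
r_{13} = q_1·a_3 = -0.8321; r_{23} = q_2·a_3 = 1.0157.
u_3 = a_3 + 0.8321·q_1 − 1.0157·q_2 = (-1.2225, -1.4338, -2.5662, 1.3972, 0.4338).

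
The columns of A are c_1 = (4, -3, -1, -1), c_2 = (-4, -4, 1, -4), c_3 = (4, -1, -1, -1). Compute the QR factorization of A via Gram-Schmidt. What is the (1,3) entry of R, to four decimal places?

c_1 = (4, -3, -1, -1); ‖c_1‖ = 5.1962, so q_1 = (0.7698, -0.5774, -0.1925, -0.1925).
r_{13} = q_1·c_3 = 4.0415.

r_{13} = 4.0415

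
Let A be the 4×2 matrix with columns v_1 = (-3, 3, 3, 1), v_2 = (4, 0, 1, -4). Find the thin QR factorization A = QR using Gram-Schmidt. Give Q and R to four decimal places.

Q = [[-0.5669, 0.5021], [0.5669, 0.2682], [0.5669, 0.4608], [0.1890, -0.6809]], R = [[5.2915, -2.4568], [0.0000, 5.1927]]

v_1 = (-3, 3, 3, 1); ‖v_1‖ = 5.2915, so e_1 = (-0.5669, 0.5669, 0.5669, 0.1890).
e_1·v_2 = (-0.5669)·4 + 0.5669·0 + 0.5669·1 + 0.1890·(-4) = -2.4568.
u_2 = v_2 + 2.4568·e_1 = (2.6071, 1.3929, 2.3929, -3.5357).
‖u_2‖ = 5.1927, so e_2 = (0.5021, 0.2682, 0.4608, -0.6809).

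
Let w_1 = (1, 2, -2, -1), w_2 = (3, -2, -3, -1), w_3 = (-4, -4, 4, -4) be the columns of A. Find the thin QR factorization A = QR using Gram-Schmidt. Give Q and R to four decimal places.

w_1 = (1, 2, -2, -1); ‖w_1‖ = 3.1623, so e_1 = (0.3162, 0.6325, -0.6325, -0.3162).
e_1·w_2 = 0.3162·3 + 0.6325·(-2) + (-0.6325)·(-3) + (-0.3162)·(-1) = 1.8974.
u_2 = w_2 − 1.8974·e_1 = (2.4000, -3.2000, -1.8000, -0.4000).
‖u_2‖ = 4.4045, so e_2 = (0.5449, -0.7265, -0.4087, -0.0908).
e_1·w_3 = 0.3162·(-4) + 0.6325·(-4) + (-0.6325)·4 + (-0.3162)·(-4) = -5.0596; e_2·w_3 = 0.5449·(-4) + (-0.7265)·(-4) + (-0.4087)·4 + (-0.0908)·(-4) = -0.5449.
u_3 = w_3 + 5.0596·e_1 + 0.5449·e_2 = (-2.1031, -1.1959, 0.5773, -5.6495).
‖u_3‖ = 6.1728, so e_3 = (-0.3407, -0.1937, 0.0935, -0.9152).

Q = [[0.3162, 0.5449, -0.3407], [0.6325, -0.7265, -0.1937], [-0.6325, -0.4087, 0.0935], [-0.3162, -0.0908, -0.9152]], R = [[3.1623, 1.8974, -5.0596], [0.0000, 4.4045, -0.5449], [0.0000, 0.0000, 6.1728]]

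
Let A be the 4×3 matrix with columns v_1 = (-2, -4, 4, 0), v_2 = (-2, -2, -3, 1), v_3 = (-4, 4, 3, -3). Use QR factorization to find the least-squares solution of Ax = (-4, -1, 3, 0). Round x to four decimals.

q_1 = v_1/‖v_1‖ = (-2, -4, 4, 0)/6.0000 = (-0.3333, -0.6667, 0.6667, 0.0000).
r_{12} = q_1·v_2 = 0.0000.
u_2 = v_2 − 0.0000·q_1 = (-2.0000, -2.0000, -3.0000, 1.0000).
‖u_2‖ = 4.2426, so q_2 = (-0.4714, -0.4714, -0.7071, 0.2357).
r_{13} = q_1·v_3 = 0.6667; r_{23} = q_2·v_3 = -2.8284.
u_3 = v_3 − 0.6667·q_1 + 2.8284·q_2 = (-5.1111, 3.1111, 0.5556, -2.3333).
‖u_3‖ = 6.4464, so q_3 = (-0.7929, 0.4826, 0.0862, -0.3620).
Qᵀb = (4.0000, 0.2357, 2.9474).
Back-substitute: x_3 = 2.9474/6.4464 = 0.4572.
x_2 = (0.2357 + 2.8284·0.4572)/4.2426 = 0.3604.
x_1 = (4.0000 − 0.0000·0.3604 − 0.6667·0.4572)/6.0000 = 0.6159.

x = (0.6159, 0.3604, 0.4572)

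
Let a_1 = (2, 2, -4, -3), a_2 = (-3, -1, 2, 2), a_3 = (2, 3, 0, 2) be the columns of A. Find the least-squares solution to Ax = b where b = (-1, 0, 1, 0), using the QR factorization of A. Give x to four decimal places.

a_1 = (2, 2, -4, -3); ‖a_1‖ = 5.7446, so q_1 = (0.3482, 0.3482, -0.6963, -0.5222).
q_1·a_2 = 0.3482·(-3) + 0.3482·(-1) + (-0.6963)·2 + (-0.5222)·2 = -3.8297.
u_2 = a_2 + 3.8297·q_1 = (-1.6667, 0.3333, -0.6667, 0.0000).
‖u_2‖ = 1.8257, so q_2 = (-0.9129, 0.1826, -0.3651, 0.0000).
q_1·a_3 = 0.3482·2 + 0.3482·3 + (-0.6963)·0 + (-0.5222)·2 = 0.6963; q_2·a_3 = (-0.9129)·2 + 0.1826·3 + (-0.3651)·0 + 0.0000·2 = -1.2780.
u_3 = a_3 − 0.6963·q_1 + 1.2780·q_2 = (0.5909, 2.9909, 0.0182, 2.3636).
‖u_3‖ = 3.8577, so q_3 = (0.1532, 0.7753, 0.0047, 0.6127).
Qᵀb = (-1.0445, 0.5477, -0.1485).
Back-substitute: x_3 = -0.1485/3.8577 = -0.0385.
x_2 = (0.5477 + 1.2780·(-0.0385))/1.8257 = 0.2731.
x_1 = (-1.0445 + 3.8297·0.2731 − 0.6963·(-0.0385))/5.7446 = 0.0049.

x = (0.0049, 0.2731, -0.0385)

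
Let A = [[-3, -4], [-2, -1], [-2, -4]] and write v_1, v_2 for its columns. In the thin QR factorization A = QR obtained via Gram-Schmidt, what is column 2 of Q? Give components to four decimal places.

q_2 = (-0.0553, 0.7463, -0.6633)

v_1 = (-3, -2, -2); ‖v_1‖ = 4.1231, so q_1 = (-0.7276, -0.4851, -0.4851).
q_1·v_2 = (-0.7276)·(-4) + (-0.4851)·(-1) + (-0.4851)·(-4) = 5.3358.
u_2 = v_2 − 5.3358·q_1 = (-0.1176, 1.5882, -1.4118).
‖u_2‖ = 2.1282, so q_2 = (-0.0553, 0.7463, -0.6633).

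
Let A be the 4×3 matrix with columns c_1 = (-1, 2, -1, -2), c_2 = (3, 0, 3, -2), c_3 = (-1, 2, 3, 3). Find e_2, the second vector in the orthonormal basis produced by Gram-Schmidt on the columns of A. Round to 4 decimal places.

e_2 = (0.6025, 0.0861, 0.6025, -0.5164)

e_1 = c_1/‖c_1‖ = (-1, 2, -1, -2)/3.1623 = (-0.3162, 0.6325, -0.3162, -0.6325).
r_{12} = e_1·c_2 = -0.6325.
u_2 = c_2 + 0.6325·e_1 = (2.8000, 0.4000, 2.8000, -2.4000).
‖u_2‖ = 4.6476, so e_2 = (0.6025, 0.0861, 0.6025, -0.5164).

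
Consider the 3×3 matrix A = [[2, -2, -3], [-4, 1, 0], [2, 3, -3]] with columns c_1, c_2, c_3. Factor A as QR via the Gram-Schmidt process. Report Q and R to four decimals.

Q = [[0.4082, -0.4929, -0.7683], [-0.8165, 0.1792, -0.5488], [0.4082, 0.8514, -0.3293]], R = [[4.8990, -0.4082, -2.4495], [0.0000, 3.7193, -1.0755], [0.0000, 0.0000, 3.2929]]

c_1 = (2, -4, 2); ‖c_1‖ = 4.8990, so e_1 = (0.4082, -0.8165, 0.4082).
e_1·c_2 = 0.4082·(-2) + (-0.8165)·1 + 0.4082·3 = -0.4082.
u_2 = c_2 + 0.4082·e_1 = (-1.8333, 0.6667, 3.1667).
‖u_2‖ = 3.7193, so e_2 = (-0.4929, 0.1792, 0.8514).
e_1·c_3 = 0.4082·(-3) + (-0.8165)·0 + 0.4082·(-3) = -2.4495; e_2·c_3 = (-0.4929)·(-3) + 0.1792·0 + 0.8514·(-3) = -1.0755.
u_3 = c_3 + 2.4495·e_1 + 1.0755·e_2 = (-2.5301, -1.8072, -1.0843).
‖u_3‖ = 3.2929, so e_3 = (-0.7683, -0.5488, -0.3293).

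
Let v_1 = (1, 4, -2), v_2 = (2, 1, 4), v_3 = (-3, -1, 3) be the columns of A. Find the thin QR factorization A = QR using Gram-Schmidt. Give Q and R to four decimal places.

Q = [[0.2182, 0.4593, -0.8611], [0.8729, 0.3027, 0.3827], [-0.4364, 0.8351, 0.3349]], R = [[4.5826, -0.4364, -2.8368], [0.0000, 4.5617, 0.8247], [0.0000, 0.0000, 3.2050]]

v_1 = (1, 4, -2); ‖v_1‖ = 4.5826, so q_1 = (0.2182, 0.8729, -0.4364).
q_1·v_2 = 0.2182·2 + 0.8729·1 + (-0.4364)·4 = -0.4364.
u_2 = v_2 + 0.4364·q_1 = (2.0952, 1.3810, 3.8095).
‖u_2‖ = 4.5617, so q_2 = (0.4593, 0.3027, 0.8351).
q_1·v_3 = 0.2182·(-3) + 0.8729·(-1) + (-0.4364)·3 = -2.8368; q_2·v_3 = 0.4593·(-3) + 0.3027·(-1) + 0.8351·3 = 0.8247.
u_3 = v_3 + 2.8368·q_1 − 0.8247·q_2 = (-2.7597, 1.2265, 1.0732).
‖u_3‖ = 3.2050, so q_3 = (-0.8611, 0.3827, 0.3349).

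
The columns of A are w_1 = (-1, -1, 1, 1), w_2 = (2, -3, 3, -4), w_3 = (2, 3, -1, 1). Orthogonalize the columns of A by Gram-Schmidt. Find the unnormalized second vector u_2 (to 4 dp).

u_2 = (2.0000, -3.0000, 3.0000, -4.0000)

w_1 = (-1, -1, 1, 1); ‖w_1‖ = 2.0000, so e_1 = (-0.5000, -0.5000, 0.5000, 0.5000).
e_1·w_2 = (-0.5000)·2 + (-0.5000)·(-3) + 0.5000·3 + 0.5000·(-4) = 0.0000.
u_2 = w_2 + 0.0000·e_1 = (2.0000, -3.0000, 3.0000, -4.0000).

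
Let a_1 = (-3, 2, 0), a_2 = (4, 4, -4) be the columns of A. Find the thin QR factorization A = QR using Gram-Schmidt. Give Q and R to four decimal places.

Q = [[-0.8321, 0.4499], [0.5547, 0.6749], [0.0000, -0.5849]], R = [[3.6056, -1.1094], [0.0000, 6.8388]]

q_1 = a_1/‖a_1‖ = (-3, 2, 0)/3.6056 = (-0.8321, 0.5547, 0.0000).
r_{12} = q_1·a_2 = -1.1094.
u_2 = a_2 + 1.1094·q_1 = (3.0769, 4.6154, -4.0000).
‖u_2‖ = 6.8388, so q_2 = (0.4499, 0.6749, -0.5849).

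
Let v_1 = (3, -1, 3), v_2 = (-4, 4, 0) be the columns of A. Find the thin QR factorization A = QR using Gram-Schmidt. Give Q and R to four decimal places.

v_1 = (3, -1, 3); ‖v_1‖ = 4.3589, so q_1 = (0.6882, -0.2294, 0.6882).
q_1·v_2 = 0.6882·(-4) + (-0.2294)·4 + 0.6882·0 = -3.6707.
u_2 = v_2 + 3.6707·q_1 = (-1.4737, 3.1579, 2.5263).
‖u_2‖ = 4.3042, so q_2 = (-0.3424, 0.7337, 0.5869).

Q = [[0.6882, -0.3424], [-0.2294, 0.7337], [0.6882, 0.5869]], R = [[4.3589, -3.6707], [0.0000, 4.3042]]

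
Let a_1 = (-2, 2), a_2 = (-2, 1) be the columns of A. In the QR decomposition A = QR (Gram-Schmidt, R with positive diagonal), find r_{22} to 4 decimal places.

r_{22} = 0.7071

a_1 = (-2, 2); ‖a_1‖ = 2.8284, so e_1 = (-0.7071, 0.7071).
e_1·a_2 = (-0.7071)·(-2) + 0.7071·1 = 2.1213.
u_2 = a_2 − 2.1213·e_1 = (-0.5000, -0.5000).
r_{22} = ‖u_2‖ = 0.7071.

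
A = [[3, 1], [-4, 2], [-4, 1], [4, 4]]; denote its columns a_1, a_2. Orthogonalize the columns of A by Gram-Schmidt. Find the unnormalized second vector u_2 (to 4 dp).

a_1 = (3, -4, -4, 4); ‖a_1‖ = 7.5498, so e_1 = (0.3974, -0.5298, -0.5298, 0.5298).
e_1·a_2 = 0.3974·1 + (-0.5298)·2 + (-0.5298)·1 + 0.5298·4 = 0.9272.
u_2 = a_2 − 0.9272·e_1 = (0.6316, 2.4912, 1.4912, 3.5088).

u_2 = (0.6316, 2.4912, 1.4912, 3.5088)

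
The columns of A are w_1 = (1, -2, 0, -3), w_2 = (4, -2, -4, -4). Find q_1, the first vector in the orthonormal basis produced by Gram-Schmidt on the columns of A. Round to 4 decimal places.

q_1 = (0.2673, -0.5345, 0.0000, -0.8018)

w_1 = (1, -2, 0, -3); ‖w_1‖ = 3.7417, so q_1 = (0.2673, -0.5345, 0.0000, -0.8018).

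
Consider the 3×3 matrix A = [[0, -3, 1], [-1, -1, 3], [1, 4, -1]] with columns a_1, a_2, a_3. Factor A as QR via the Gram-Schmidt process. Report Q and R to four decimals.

a_1 = (0, -1, 1); ‖a_1‖ = 1.4142, so q_1 = (0.0000, -0.7071, 0.7071).
q_1·a_2 = 0.0000·(-3) + (-0.7071)·(-1) + 0.7071·4 = 3.5355.
u_2 = a_2 − 3.5355·q_1 = (-3.0000, 1.5000, 1.5000).
‖u_2‖ = 3.6742, so q_2 = (-0.8165, 0.4082, 0.4082).
q_1·a_3 = 0.0000·1 + (-0.7071)·3 + 0.7071·(-1) = -2.8284; q_2·a_3 = (-0.8165)·1 + 0.4082·3 + 0.4082·(-1) = 0.0000.
u_3 = a_3 + 2.8284·q_1 + 0.0000·q_2 = (1.0000, 1.0000, 1.0000).
‖u_3‖ = 1.7321, so q_3 = (0.5774, 0.5774, 0.5774).

Q = [[0.0000, -0.8165, 0.5774], [-0.7071, 0.4082, 0.5774], [0.7071, 0.4082, 0.5774]], R = [[1.4142, 3.5355, -2.8284], [0.0000, 3.6742, 0.0000], [0.0000, 0.0000, 1.7321]]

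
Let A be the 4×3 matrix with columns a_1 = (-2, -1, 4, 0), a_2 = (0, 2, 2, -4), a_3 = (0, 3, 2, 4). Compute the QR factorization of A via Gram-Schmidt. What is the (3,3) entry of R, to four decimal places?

r_{33} = 5.0332

e_1 = a_1/‖a_1‖ = (-2, -1, 4, 0)/4.5826 = (-0.4364, -0.2182, 0.8729, 0.0000).
r_{12} = e_1·a_2 = 1.3093.
u_2 = a_2 − 1.3093·e_1 = (0.5714, 2.2857, 0.8571, -4.0000).
‖u_2‖ = 4.7208, so e_2 = (0.1210, 0.4842, 0.1816, -0.8473).
r_{13} = e_1·a_3 = 1.0911; r_{23} = e_2·a_3 = -1.5736.
u_3 = a_3 − 1.0911·e_1 + 1.5736·e_2 = (0.6667, 4.0000, 1.3333, 2.6667).
r_{33} = ‖u_3‖ = 5.0332.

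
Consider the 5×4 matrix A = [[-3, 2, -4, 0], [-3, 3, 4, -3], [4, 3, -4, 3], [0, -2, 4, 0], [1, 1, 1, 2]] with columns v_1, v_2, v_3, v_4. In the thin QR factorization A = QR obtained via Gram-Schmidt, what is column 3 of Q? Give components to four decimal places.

v_1 = (-3, -3, 4, 0, 1); ‖v_1‖ = 5.9161, so e_1 = (-0.5071, -0.5071, 0.6761, 0.0000, 0.1690).
e_1·v_2 = (-0.5071)·2 + (-0.5071)·3 + 0.6761·3 + 0.0000·(-2) + 0.1690·1 = -0.3381.
u_2 = v_2 + 0.3381·e_1 = (1.8286, 2.8286, 3.2286, -2.0000, 1.0571).
‖u_2‖ = 5.1851, so e_2 = (0.3527, 0.5455, 0.6227, -0.3857, 0.2039).
e_1·v_3 = (-0.5071)·(-4) + (-0.5071)·4 + 0.6761·(-4) + 0.0000·4 + 0.1690·1 = -2.5355; e_2·v_3 = 0.3527·(-4) + 0.5455·4 + 0.6227·(-4) + (-0.3857)·4 + 0.2039·1 = -3.0582.
u_3 = v_3 + 2.5355·e_1 + 3.0582·e_2 = (-4.2072, 4.3826, -0.3815, 2.8204, 2.0521).
‖u_3‖ = 7.0156, so e_3 = (-0.5997, 0.6247, -0.0544, 0.4020, 0.2925).

e_3 = (-0.5997, 0.6247, -0.0544, 0.4020, 0.2925)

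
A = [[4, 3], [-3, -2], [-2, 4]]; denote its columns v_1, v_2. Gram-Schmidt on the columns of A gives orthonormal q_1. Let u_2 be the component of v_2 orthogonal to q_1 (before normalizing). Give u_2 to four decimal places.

v_1 = (4, -3, -2); ‖v_1‖ = 5.3852, so q_1 = (0.7428, -0.5571, -0.3714).
q_1·v_2 = 0.7428·3 + (-0.5571)·(-2) + (-0.3714)·4 = 1.8570.
u_2 = v_2 − 1.8570·q_1 = (1.6207, -0.9655, 4.6897).

u_2 = (1.6207, -0.9655, 4.6897)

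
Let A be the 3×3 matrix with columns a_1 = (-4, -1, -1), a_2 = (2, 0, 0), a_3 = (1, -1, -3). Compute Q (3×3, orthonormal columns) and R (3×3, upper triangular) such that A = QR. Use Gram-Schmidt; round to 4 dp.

Q = [[-0.9428, 0.3333, 0.0000], [-0.2357, -0.6667, 0.7071], [-0.2357, -0.6667, -0.7071]], R = [[4.2426, -1.8856, 0.0000], [0.0000, 0.6667, 3.0000], [0.0000, 0.0000, 1.4142]]

e_1 = a_1/‖a_1‖ = (-4, -1, -1)/4.2426 = (-0.9428, -0.2357, -0.2357).
r_{12} = e_1·a_2 = -1.8856.
u_2 = a_2 + 1.8856·e_1 = (0.2222, -0.4444, -0.4444).
‖u_2‖ = 0.6667, so e_2 = (0.3333, -0.6667, -0.6667).
r_{13} = e_1·a_3 = 0.0000; r_{23} = e_2·a_3 = 3.0000.
u_3 = a_3 − 0.0000·e_1 − 3.0000·e_2 = (0.0000, 1.0000, -1.0000).
‖u_3‖ = 1.4142, so e_3 = (0.0000, 0.7071, -0.7071).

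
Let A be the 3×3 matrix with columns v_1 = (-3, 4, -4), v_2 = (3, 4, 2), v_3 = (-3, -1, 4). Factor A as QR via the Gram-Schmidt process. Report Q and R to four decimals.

Q = [[-0.4685, 0.5437, -0.6963], [0.6247, 0.7612, 0.1741], [-0.6247, 0.3534, 0.6963]], R = [[6.4031, -0.1562, -1.7179], [0.0000, 5.3829, -0.9787], [0.0000, 0.0000, 4.7001]]

v_1 = (-3, 4, -4); ‖v_1‖ = 6.4031, so q_1 = (-0.4685, 0.6247, -0.6247).
q_1·v_2 = (-0.4685)·3 + 0.6247·4 + (-0.6247)·2 = -0.1562.
u_2 = v_2 + 0.1562·q_1 = (2.9268, 4.0976, 1.9024).
‖u_2‖ = 5.3829, so q_2 = (0.5437, 0.7612, 0.3534).
q_1·v_3 = (-0.4685)·(-3) + 0.6247·(-1) + (-0.6247)·4 = -1.7179; q_2·v_3 = 0.5437·(-3) + 0.7612·(-1) + 0.3534·4 = -0.9787.
u_3 = v_3 + 1.7179·q_1 + 0.9787·q_2 = (-3.2727, 0.8182, 3.2727).
‖u_3‖ = 4.7001, so q_3 = (-0.6963, 0.1741, 0.6963).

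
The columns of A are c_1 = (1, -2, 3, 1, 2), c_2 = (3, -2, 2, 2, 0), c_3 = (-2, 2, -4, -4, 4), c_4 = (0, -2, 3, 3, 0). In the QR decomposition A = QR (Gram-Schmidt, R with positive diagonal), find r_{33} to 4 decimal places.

r_{33} = 4.6138

e_1 = c_1/‖c_1‖ = (1, -2, 3, 1, 2)/4.3589 = (0.2294, -0.4588, 0.6882, 0.2294, 0.4588).
r_{12} = e_1·c_2 = 3.4412.
u_2 = c_2 − 3.4412·e_1 = (2.2105, -0.4211, -0.3684, 1.2105, -1.5789).
‖u_2‖ = 3.0262, so e_2 = (0.7305, -0.1391, -0.1217, 0.4000, -0.5218).
r_{13} = e_1·c_3 = -3.2118; r_{23} = e_2·c_3 = -4.9393.
u_3 = c_3 + 3.2118·e_1 + 4.9393·e_2 = (2.3448, -0.1609, -2.3908, -1.2874, 2.8966).
r_{33} = ‖u_3‖ = 4.6138.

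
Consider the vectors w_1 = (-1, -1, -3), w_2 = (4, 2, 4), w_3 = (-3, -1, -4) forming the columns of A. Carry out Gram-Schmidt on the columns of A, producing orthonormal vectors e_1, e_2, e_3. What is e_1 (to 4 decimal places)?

e_1 = (-0.3015, -0.3015, -0.9045)

w_1 = (-1, -1, -3); ‖w_1‖ = 3.3166, so e_1 = (-0.3015, -0.3015, -0.9045).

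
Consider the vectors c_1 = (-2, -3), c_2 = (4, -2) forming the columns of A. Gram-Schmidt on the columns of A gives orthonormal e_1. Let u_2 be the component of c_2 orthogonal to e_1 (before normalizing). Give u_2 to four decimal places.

e_1 = c_1/‖c_1‖ = (-2, -3)/3.6056 = (-0.5547, -0.8321).
r_{12} = e_1·c_2 = -0.5547.
u_2 = c_2 + 0.5547·e_1 = (3.6923, -2.4615).

u_2 = (3.6923, -2.4615)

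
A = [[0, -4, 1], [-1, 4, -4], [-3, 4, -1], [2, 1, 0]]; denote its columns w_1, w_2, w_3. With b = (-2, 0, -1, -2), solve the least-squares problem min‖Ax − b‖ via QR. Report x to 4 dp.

x = (-0.0428, 0.0275, -0.0023)

e_1 = w_1/‖w_1‖ = (0, -1, -3, 2)/3.7417 = (0.0000, -0.2673, -0.8018, 0.5345).
r_{12} = e_1·w_2 = -3.7417.
u_2 = w_2 + 3.7417·e_1 = (-4.0000, 3.0000, 1.0000, 3.0000).
‖u_2‖ = 5.9161, so e_2 = (-0.6761, 0.5071, 0.1690, 0.5071).
r_{13} = e_1·w_3 = 1.8708; r_{23} = e_2·w_3 = -2.8735.
u_3 = w_3 − 1.8708·e_1 + 2.8735·e_2 = (-0.9429, -2.0429, 0.9857, 0.4571).
‖u_3‖ = 2.4986, so e_3 = (-0.3774, -0.8176, 0.3945, 0.1830).
Qᵀb = (-0.2673, 0.1690, -0.0057).
Back-substitute: x_3 = -0.0057/2.4986 = -0.0023.
x_2 = (0.1690 + 2.8735·(-0.0023))/5.9161 = 0.0275.
x_1 = (-0.2673 + 3.7417·0.0275 − 1.8708·(-0.0023))/3.7417 = -0.0428.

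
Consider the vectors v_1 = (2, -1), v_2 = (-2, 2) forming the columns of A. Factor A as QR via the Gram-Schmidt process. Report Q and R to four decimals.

v_1 = (2, -1); ‖v_1‖ = 2.2361, so e_1 = (0.8944, -0.4472).
e_1·v_2 = 0.8944·(-2) + (-0.4472)·2 = -2.6833.
u_2 = v_2 + 2.6833·e_1 = (0.4000, 0.8000).
‖u_2‖ = 0.8944, so e_2 = (0.4472, 0.8944).

Q = [[0.8944, 0.4472], [-0.4472, 0.8944]], R = [[2.2361, -2.6833], [0.0000, 0.8944]]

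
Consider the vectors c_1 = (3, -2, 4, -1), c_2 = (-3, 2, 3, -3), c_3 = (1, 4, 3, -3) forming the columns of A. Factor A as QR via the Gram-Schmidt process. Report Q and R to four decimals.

Q = [[0.5477, -0.5760, 0.5880], [-0.3651, 0.3840, 0.7931], [0.7303, 0.4920, -0.0790], [-0.1826, -0.5280, -0.1382]], R = [[5.4772, 0.3651, 1.8257], [0.0000, 5.5558, 4.0198], [0.0000, 0.0000, 3.9380]]

e_1 = c_1/‖c_1‖ = (3, -2, 4, -1)/5.4772 = (0.5477, -0.3651, 0.7303, -0.1826).
r_{12} = e_1·c_2 = 0.3651.
u_2 = c_2 − 0.3651·e_1 = (-3.2000, 2.1333, 2.7333, -2.9333).
‖u_2‖ = 5.5558, so e_2 = (-0.5760, 0.3840, 0.4920, -0.5280).
r_{13} = e_1·c_3 = 1.8257; r_{23} = e_2·c_3 = 4.0198.
u_3 = c_3 − 1.8257·e_1 − 4.0198·e_2 = (2.3153, 3.1231, -0.3110, -0.5443).
‖u_3‖ = 3.9380, so e_3 = (0.5880, 0.7931, -0.0790, -0.1382).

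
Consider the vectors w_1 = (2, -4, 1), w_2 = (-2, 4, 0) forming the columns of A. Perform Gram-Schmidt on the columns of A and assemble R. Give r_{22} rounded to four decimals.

w_1 = (2, -4, 1); ‖w_1‖ = 4.5826, so e_1 = (0.4364, -0.8729, 0.2182).
e_1·w_2 = 0.4364·(-2) + (-0.8729)·4 + 0.2182·0 = -4.3644.
u_2 = w_2 + 4.3644·e_1 = (-0.0952, 0.1905, 0.9524).
r_{22} = ‖u_2‖ = 0.9759.

r_{22} = 0.9759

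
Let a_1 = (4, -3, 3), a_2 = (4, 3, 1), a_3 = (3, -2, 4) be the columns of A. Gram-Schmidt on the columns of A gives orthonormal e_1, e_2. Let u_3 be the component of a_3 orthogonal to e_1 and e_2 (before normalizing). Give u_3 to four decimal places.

a_1 = (4, -3, 3); ‖a_1‖ = 5.8310, so e_1 = (0.6860, -0.5145, 0.5145).
e_1·a_2 = 0.6860·4 + (-0.5145)·3 + 0.5145·1 = 1.7150.
u_2 = a_2 − 1.7150·e_1 = (2.8235, 3.8824, 0.1176).
‖u_2‖ = 4.8020, so e_2 = (0.5880, 0.8085, 0.0245).
e_1·a_3 = 0.6860·3 + (-0.5145)·(-2) + 0.5145·4 = 5.1450; e_2·a_3 = 0.5880·3 + 0.8085·(-2) + 0.0245·4 = 0.2450.
u_3 = a_3 − 5.1450·e_1 − 0.2450·e_2 = (-0.6735, 0.4490, 1.3469).

u_3 = (-0.6735, 0.4490, 1.3469)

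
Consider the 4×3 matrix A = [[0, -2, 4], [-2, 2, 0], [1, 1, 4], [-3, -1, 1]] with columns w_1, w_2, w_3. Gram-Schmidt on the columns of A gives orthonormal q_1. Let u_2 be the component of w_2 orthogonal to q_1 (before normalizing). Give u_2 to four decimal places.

u_2 = (-2.0000, 2.0000, 1.0000, -1.0000)

w_1 = (0, -2, 1, -3); ‖w_1‖ = 3.7417, so q_1 = (0.0000, -0.5345, 0.2673, -0.8018).
q_1·w_2 = 0.0000·(-2) + (-0.5345)·2 + 0.2673·1 + (-0.8018)·(-1) = 0.0000.
u_2 = w_2 + 0.0000·q_1 = (-2.0000, 2.0000, 1.0000, -1.0000).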